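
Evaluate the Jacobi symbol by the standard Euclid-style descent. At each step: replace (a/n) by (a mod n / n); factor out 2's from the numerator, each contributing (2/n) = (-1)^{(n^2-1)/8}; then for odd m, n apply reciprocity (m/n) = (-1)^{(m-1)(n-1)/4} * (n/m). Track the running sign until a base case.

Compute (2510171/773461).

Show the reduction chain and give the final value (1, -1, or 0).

1

(2510171/773461): 2510171 mod 773461 = 189788, so (2510171/773461) = (189788/773461)
factor out 2^2: 189788 = 2^2·47447; with 773461 mod 8 = 5, (2/773461) = -1; sign now +1; continue with (47447/773461)
flip (47447/773461) -> (773461/47447): both odd, 47447 mod 4 = 3, 773461 mod 4 = 1, so the flip contributes +1; sign now +1
(773461/47447): 773461 mod 47447 = 14309, so (773461/47447) = (14309/47447)
flip (14309/47447) -> (47447/14309): both odd, 14309 mod 4 = 1, 47447 mod 4 = 3, so the flip contributes +1; sign now +1
(47447/14309): 47447 mod 14309 = 4520, so (47447/14309) = (4520/14309)
factor out 2^3: 4520 = 2^3·565; with 14309 mod 8 = 5, (2/14309) = -1; sign now -1; continue with (565/14309)
flip (565/14309) -> (14309/565): both odd, 565 mod 4 = 1, 14309 mod 4 = 1, so the flip contributes +1; sign now -1
(14309/565): 14309 mod 565 = 184, so (14309/565) = (184/565)
factor out 2^3: 184 = 2^3·23; with 565 mod 8 = 5, (2/565) = -1; sign now +1; continue with (23/565)
flip (23/565) -> (565/23): both odd, 23 mod 4 = 3, 565 mod 4 = 1, so the flip contributes +1; sign now +1
(565/23): 565 mod 23 = 13, so (565/23) = (13/23)
flip (13/23) -> (23/13): both odd, 13 mod 4 = 1, 23 mod 4 = 3, so the flip contributes +1; sign now +1
(23/13): 23 mod 13 = 10, so (23/13) = (10/13)
factor out 2^1: 10 = 2^1·5; with 13 mod 8 = 5, (2/13) = -1; sign now -1; continue with (5/13)
flip (5/13) -> (13/5): both odd, 5 mod 4 = 1, 13 mod 4 = 1, so the flip contributes +1; sign now -1
(13/5): 13 mod 5 = 3, so (13/5) = (3/5)
flip (3/5) -> (5/3): both odd, 3 mod 4 = 3, 5 mod 4 = 1, so the flip contributes +1; sign now -1
(5/3): 5 mod 3 = 2, so (5/3) = (2/3)
factor out 2^1: 2 = 2^1·1; with 3 mod 8 = 3, (2/3) = -1; sign now +1; continue with (1/3)
reached (1/3) = 1, so the symbol is +1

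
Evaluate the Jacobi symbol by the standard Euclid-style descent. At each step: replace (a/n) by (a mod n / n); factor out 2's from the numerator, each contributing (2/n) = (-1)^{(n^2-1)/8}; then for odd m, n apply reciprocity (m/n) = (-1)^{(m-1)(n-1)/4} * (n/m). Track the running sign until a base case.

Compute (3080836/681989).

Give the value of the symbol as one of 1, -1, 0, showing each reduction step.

(3080836/681989) = (352880/681989)   [reduce mod 681989]
352880 = 2^4·22055; (2/681989) = -1 since 681989 mod 8 = 5, so (352880/681989) = (-1)^4·(22055/681989); sign now +1
reciprocity: (22055/681989) = +1·(681989/22055) since 22055 mod 4 = 3, 681989 mod 4 = 1; sign now +1
(681989/22055) = (20339/22055)   [reduce mod 22055]
reciprocity: (20339/22055) = -1·(22055/20339) since 20339 mod 4 = 3, 22055 mod 4 = 3; sign now -1
(22055/20339) = (1716/20339)   [reduce mod 20339]
1716 = 2^2·429; (2/20339) = -1 since 20339 mod 8 = 3, so (1716/20339) = (-1)^2·(429/20339); sign now -1
reciprocity: (429/20339) = +1·(20339/429) since 429 mod 4 = 1, 20339 mod 4 = 3; sign now -1
(20339/429) = (176/429)   [reduce mod 429]
176 = 2^4·11; (2/429) = -1 since 429 mod 8 = 5, so (176/429) = (-1)^4·(11/429); sign now -1
reciprocity: (11/429) = +1·(429/11) since 11 mod 4 = 3, 429 mod 4 = 1; sign now -1
(429/11) = (0/11)   [reduce mod 11]
(0/11) = 0   [gcd(a, n) > 1]; final value = 0

0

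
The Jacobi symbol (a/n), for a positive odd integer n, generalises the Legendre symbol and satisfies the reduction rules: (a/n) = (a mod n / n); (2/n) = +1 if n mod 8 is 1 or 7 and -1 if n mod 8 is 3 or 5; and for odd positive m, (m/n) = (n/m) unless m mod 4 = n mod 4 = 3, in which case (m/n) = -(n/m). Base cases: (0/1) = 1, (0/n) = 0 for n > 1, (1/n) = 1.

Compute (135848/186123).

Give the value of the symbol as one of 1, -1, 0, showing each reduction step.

-1

factor out 2^3: 135848 = 2^3·16981; with 186123 mod 8 = 3, (2/186123) = -1; sign now -1; continue with (16981/186123)
flip (16981/186123) -> (186123/16981): both odd, 16981 mod 4 = 1, 186123 mod 4 = 3, so the flip contributes +1; sign now -1
(186123/16981): 186123 mod 16981 = 16313, so (186123/16981) = (16313/16981)
flip (16313/16981) -> (16981/16313): both odd, 16313 mod 4 = 1, 16981 mod 4 = 1, so the flip contributes +1; sign now -1
(16981/16313): 16981 mod 16313 = 668, so (16981/16313) = (668/16313)
factor out 2^2: 668 = 2^2·167; with 16313 mod 8 = 1, (2/16313) = +1; sign now -1; continue with (167/16313)
flip (167/16313) -> (16313/167): both odd, 167 mod 4 = 3, 16313 mod 4 = 1, so the flip contributes +1; sign now -1
(16313/167): 16313 mod 167 = 114, so (16313/167) = (114/167)
factor out 2^1: 114 = 2^1·57; with 167 mod 8 = 7, (2/167) = +1; sign now -1; continue with (57/167)
flip (57/167) -> (167/57): both odd, 57 mod 4 = 1, 167 mod 4 = 3, so the flip contributes +1; sign now -1
(167/57): 167 mod 57 = 53, so (167/57) = (53/57)
flip (53/57) -> (57/53): both odd, 53 mod 4 = 1, 57 mod 4 = 1, so the flip contributes +1; sign now -1
(57/53): 57 mod 53 = 4, so (57/53) = (4/53)
factor out 2^2: 4 = 2^2·1; with 53 mod 8 = 5, (2/53) = -1; sign now -1; continue with (1/53)
reached (1/53) = 1, so the symbol is -1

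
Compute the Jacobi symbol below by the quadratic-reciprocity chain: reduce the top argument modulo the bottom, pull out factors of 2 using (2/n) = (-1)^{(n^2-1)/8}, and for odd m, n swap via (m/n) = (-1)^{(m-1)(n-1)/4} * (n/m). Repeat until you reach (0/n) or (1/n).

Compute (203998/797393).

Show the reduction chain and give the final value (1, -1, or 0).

-1

factor out 2^1: 203998 = 2^1·101999; with 797393 mod 8 = 1, (2/797393) = +1; sign now +1; continue with (101999/797393)
flip (101999/797393) -> (797393/101999): both odd, 101999 mod 4 = 3, 797393 mod 4 = 1, so the flip contributes +1; sign now +1
(797393/101999): 797393 mod 101999 = 83400, so (797393/101999) = (83400/101999)
factor out 2^3: 83400 = 2^3·10425; with 101999 mod 8 = 7, (2/101999) = +1; sign now +1; continue with (10425/101999)
flip (10425/101999) -> (101999/10425): both odd, 10425 mod 4 = 1, 101999 mod 4 = 3, so the flip contributes +1; sign now +1
(101999/10425): 101999 mod 10425 = 8174, so (101999/10425) = (8174/10425)
factor out 2^1: 8174 = 2^1·4087; with 10425 mod 8 = 1, (2/10425) = +1; sign now +1; continue with (4087/10425)
flip (4087/10425) -> (10425/4087): both odd, 4087 mod 4 = 3, 10425 mod 4 = 1, so the flip contributes +1; sign now +1
(10425/4087): 10425 mod 4087 = 2251, so (10425/4087) = (2251/4087)
flip (2251/4087) -> (4087/2251): both odd, 2251 mod 4 = 3, 4087 mod 4 = 3, so the flip contributes -1; sign now -1
(4087/2251): 4087 mod 2251 = 1836, so (4087/2251) = (1836/2251)
factor out 2^2: 1836 = 2^2·459; with 2251 mod 8 = 3, (2/2251) = -1; sign now -1; continue with (459/2251)
flip (459/2251) -> (2251/459): both odd, 459 mod 4 = 3, 2251 mod 4 = 3, so the flip contributes -1; sign now +1
(2251/459): 2251 mod 459 = 415, so (2251/459) = (415/459)
flip (415/459) -> (459/415): both odd, 415 mod 4 = 3, 459 mod 4 = 3, so the flip contributes -1; sign now -1
(459/415): 459 mod 415 = 44, so (459/415) = (44/415)
factor out 2^2: 44 = 2^2·11; with 415 mod 8 = 7, (2/415) = +1; sign now -1; continue with (11/415)
flip (11/415) -> (415/11): both odd, 11 mod 4 = 3, 415 mod 4 = 3, so the flip contributes -1; sign now +1
(415/11): 415 mod 11 = 8, so (415/11) = (8/11)
factor out 2^3: 8 = 2^3·1; with 11 mod 8 = 3, (2/11) = -1; sign now -1; continue with (1/11)
reached (1/11) = 1, so the symbol is -1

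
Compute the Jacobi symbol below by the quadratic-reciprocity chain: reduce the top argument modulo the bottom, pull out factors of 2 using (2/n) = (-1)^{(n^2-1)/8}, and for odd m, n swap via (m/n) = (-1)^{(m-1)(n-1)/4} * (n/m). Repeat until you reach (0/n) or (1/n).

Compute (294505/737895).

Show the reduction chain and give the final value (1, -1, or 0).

0

flip (294505/737895) -> (737895/294505): both odd, 294505 mod 4 = 1, 737895 mod 4 = 3, so the flip contributes +1; sign now +1
(737895/294505): 737895 mod 294505 = 148885, so (737895/294505) = (148885/294505)
flip (148885/294505) -> (294505/148885): both odd, 148885 mod 4 = 1, 294505 mod 4 = 1, so the flip contributes +1; sign now +1
(294505/148885): 294505 mod 148885 = 145620, so (294505/148885) = (145620/148885)
factor out 2^2: 145620 = 2^2·36405; with 148885 mod 8 = 5, (2/148885) = -1; sign now +1; continue with (36405/148885)
flip (36405/148885) -> (148885/36405): both odd, 36405 mod 4 = 1, 148885 mod 4 = 1, so the flip contributes +1; sign now +1
(148885/36405): 148885 mod 36405 = 3265, so (148885/36405) = (3265/36405)
flip (3265/36405) -> (36405/3265): both odd, 3265 mod 4 = 1, 36405 mod 4 = 1, so the flip contributes +1; sign now +1
(36405/3265): 36405 mod 3265 = 490, so (36405/3265) = (490/3265)
factor out 2^1: 490 = 2^1·245; with 3265 mod 8 = 1, (2/3265) = +1; sign now +1; continue with (245/3265)
flip (245/3265) -> (3265/245): both odd, 245 mod 4 = 1, 3265 mod 4 = 1, so the flip contributes +1; sign now +1
(3265/245): 3265 mod 245 = 80, so (3265/245) = (80/245)
factor out 2^4: 80 = 2^4·5; with 245 mod 8 = 5, (2/245) = -1; sign now +1; continue with (5/245)
flip (5/245) -> (245/5): both odd, 5 mod 4 = 1, 245 mod 4 = 1, so the flip contributes +1; sign now +1
(245/5): 245 mod 5 = 0, so (245/5) = (0/5)
reached (0/5); gcd(a, n) > 1, so (0/5) = 0 and the symbol is 0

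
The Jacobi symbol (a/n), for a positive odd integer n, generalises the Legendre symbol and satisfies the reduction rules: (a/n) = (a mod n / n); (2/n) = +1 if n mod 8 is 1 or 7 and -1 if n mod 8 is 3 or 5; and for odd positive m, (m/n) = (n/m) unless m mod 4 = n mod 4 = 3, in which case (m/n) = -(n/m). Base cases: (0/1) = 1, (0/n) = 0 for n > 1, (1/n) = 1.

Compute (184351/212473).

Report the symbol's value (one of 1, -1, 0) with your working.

-1

flip (184351/212473) -> (212473/184351): both odd, 184351 mod 4 = 3, 212473 mod 4 = 1, so the flip contributes +1; sign now +1
(212473/184351): 212473 mod 184351 = 28122, so (212473/184351) = (28122/184351)
factor out 2^1: 28122 = 2^1·14061; with 184351 mod 8 = 7, (2/184351) = +1; sign now +1; continue with (14061/184351)
flip (14061/184351) -> (184351/14061): both odd, 14061 mod 4 = 1, 184351 mod 4 = 3, so the flip contributes +1; sign now +1
(184351/14061): 184351 mod 14061 = 1558, so (184351/14061) = (1558/14061)
factor out 2^1: 1558 = 2^1·779; with 14061 mod 8 = 5, (2/14061) = -1; sign now -1; continue with (779/14061)
flip (779/14061) -> (14061/779): both odd, 779 mod 4 = 3, 14061 mod 4 = 1, so the flip contributes +1; sign now -1
(14061/779): 14061 mod 779 = 39, so (14061/779) = (39/779)
flip (39/779) -> (779/39): both odd, 39 mod 4 = 3, 779 mod 4 = 3, so the flip contributes -1; sign now +1
(779/39): 779 mod 39 = 38, so (779/39) = (38/39)
factor out 2^1: 38 = 2^1·19; with 39 mod 8 = 7, (2/39) = +1; sign now +1; continue with (19/39)
flip (19/39) -> (39/19): both odd, 19 mod 4 = 3, 39 mod 4 = 3, so the flip contributes -1; sign now -1
(39/19): 39 mod 19 = 1, so (39/19) = (1/19)
reached (1/19) = 1, so the symbol is -1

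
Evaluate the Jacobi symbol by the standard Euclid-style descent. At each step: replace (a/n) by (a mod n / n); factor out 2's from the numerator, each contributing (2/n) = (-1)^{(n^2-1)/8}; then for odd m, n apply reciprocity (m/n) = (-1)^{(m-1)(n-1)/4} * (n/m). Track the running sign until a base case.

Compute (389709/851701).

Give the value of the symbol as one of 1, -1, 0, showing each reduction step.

0

reciprocity: (389709/851701) = +1·(851701/389709) since 389709 mod 4 = 1, 851701 mod 4 = 1; sign now +1
(851701/389709) = (72283/389709)   [reduce mod 389709]
reciprocity: (72283/389709) = +1·(389709/72283) since 72283 mod 4 = 3, 389709 mod 4 = 1; sign now +1
(389709/72283) = (28294/72283)   [reduce mod 72283]
28294 = 2^1·14147; (2/72283) = -1 since 72283 mod 8 = 3, so (28294/72283) = (-1)^1·(14147/72283); sign now -1
reciprocity: (14147/72283) = -1·(72283/14147) since 14147 mod 4 = 3, 72283 mod 4 = 3; sign now +1
(72283/14147) = (1548/14147)   [reduce mod 14147]
1548 = 2^2·387; (2/14147) = -1 since 14147 mod 8 = 3, so (1548/14147) = (-1)^2·(387/14147); sign now +1
reciprocity: (387/14147) = -1·(14147/387) since 387 mod 4 = 3, 14147 mod 4 = 3; sign now -1
(14147/387) = (215/387)   [reduce mod 387]
reciprocity: (215/387) = -1·(387/215) since 215 mod 4 = 3, 387 mod 4 = 3; sign now +1
(387/215) = (172/215)   [reduce mod 215]
172 = 2^2·43; (2/215) = +1 since 215 mod 8 = 7, so (172/215) = (+1)^2·(43/215); sign now +1
reciprocity: (43/215) = -1·(215/43) since 43 mod 4 = 3, 215 mod 4 = 3; sign now -1
(215/43) = (0/43)   [reduce mod 43]
(0/43) = 0   [gcd(a, n) > 1]; final value = 0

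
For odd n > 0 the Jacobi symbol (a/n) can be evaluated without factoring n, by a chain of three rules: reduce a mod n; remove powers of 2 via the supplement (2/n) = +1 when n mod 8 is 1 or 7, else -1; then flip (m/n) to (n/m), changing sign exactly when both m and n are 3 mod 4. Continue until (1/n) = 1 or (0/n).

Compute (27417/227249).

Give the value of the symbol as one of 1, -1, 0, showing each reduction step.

flip (27417/227249) -> (227249/27417): both odd, 27417 mod 4 = 1, 227249 mod 4 = 1, so the flip contributes +1; sign now +1
(227249/27417): 227249 mod 27417 = 7913, so (227249/27417) = (7913/27417)
flip (7913/27417) -> (27417/7913): both odd, 7913 mod 4 = 1, 27417 mod 4 = 1, so the flip contributes +1; sign now +1
(27417/7913): 27417 mod 7913 = 3678, so (27417/7913) = (3678/7913)
factor out 2^1: 3678 = 2^1·1839; with 7913 mod 8 = 1, (2/7913) = +1; sign now +1; continue with (1839/7913)
flip (1839/7913) -> (7913/1839): both odd, 1839 mod 4 = 3, 7913 mod 4 = 1, so the flip contributes +1; sign now +1
(7913/1839): 7913 mod 1839 = 557, so (7913/1839) = (557/1839)
flip (557/1839) -> (1839/557): both odd, 557 mod 4 = 1, 1839 mod 4 = 3, so the flip contributes +1; sign now +1
(1839/557): 1839 mod 557 = 168, so (1839/557) = (168/557)
factor out 2^3: 168 = 2^3·21; with 557 mod 8 = 5, (2/557) = -1; sign now -1; continue with (21/557)
flip (21/557) -> (557/21): both odd, 21 mod 4 = 1, 557 mod 4 = 1, so the flip contributes +1; sign now -1
(557/21): 557 mod 21 = 11, so (557/21) = (11/21)
flip (11/21) -> (21/11): both odd, 11 mod 4 = 3, 21 mod 4 = 1, so the flip contributes +1; sign now -1
(21/11): 21 mod 11 = 10, so (21/11) = (10/11)
factor out 2^1: 10 = 2^1·5; with 11 mod 8 = 3, (2/11) = -1; sign now +1; continue with (5/11)
flip (5/11) -> (11/5): both odd, 5 mod 4 = 1, 11 mod 4 = 3, so the flip contributes +1; sign now +1
(11/5): 11 mod 5 = 1, so (11/5) = (1/5)
reached (1/5) = 1, so the symbol is +1

1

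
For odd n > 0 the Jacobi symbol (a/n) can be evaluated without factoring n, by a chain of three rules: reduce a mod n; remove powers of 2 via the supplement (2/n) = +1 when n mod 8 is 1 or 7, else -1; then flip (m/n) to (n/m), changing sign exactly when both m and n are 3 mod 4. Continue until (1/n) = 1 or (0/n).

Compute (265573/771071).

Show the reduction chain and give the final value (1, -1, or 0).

flip (265573/771071) -> (771071/265573): both odd, 265573 mod 4 = 1, 771071 mod 4 = 3, so the flip contributes +1; sign now +1
(771071/265573): 771071 mod 265573 = 239925, so (771071/265573) = (239925/265573)
flip (239925/265573) -> (265573/239925): both odd, 239925 mod 4 = 1, 265573 mod 4 = 1, so the flip contributes +1; sign now +1
(265573/239925): 265573 mod 239925 = 25648, so (265573/239925) = (25648/239925)
factor out 2^4: 25648 = 2^4·1603; with 239925 mod 8 = 5, (2/239925) = -1; sign now +1; continue with (1603/239925)
flip (1603/239925) -> (239925/1603): both odd, 1603 mod 4 = 3, 239925 mod 4 = 1, so the flip contributes +1; sign now +1
(239925/1603): 239925 mod 1603 = 1078, so (239925/1603) = (1078/1603)
factor out 2^1: 1078 = 2^1·539; with 1603 mod 8 = 3, (2/1603) = -1; sign now -1; continue with (539/1603)
flip (539/1603) -> (1603/539): both odd, 539 mod 4 = 3, 1603 mod 4 = 3, so the flip contributes -1; sign now +1
(1603/539): 1603 mod 539 = 525, so (1603/539) = (525/539)
flip (525/539) -> (539/525): both odd, 525 mod 4 = 1, 539 mod 4 = 3, so the flip contributes +1; sign now +1
(539/525): 539 mod 525 = 14, so (539/525) = (14/525)
factor out 2^1: 14 = 2^1·7; with 525 mod 8 = 5, (2/525) = -1; sign now -1; continue with (7/525)
flip (7/525) -> (525/7): both odd, 7 mod 4 = 3, 525 mod 4 = 1, so the flip contributes +1; sign now -1
(525/7): 525 mod 7 = 0, so (525/7) = (0/7)
reached (0/7); gcd(a, n) > 1, so (0/7) = 0 and the symbol is 0

0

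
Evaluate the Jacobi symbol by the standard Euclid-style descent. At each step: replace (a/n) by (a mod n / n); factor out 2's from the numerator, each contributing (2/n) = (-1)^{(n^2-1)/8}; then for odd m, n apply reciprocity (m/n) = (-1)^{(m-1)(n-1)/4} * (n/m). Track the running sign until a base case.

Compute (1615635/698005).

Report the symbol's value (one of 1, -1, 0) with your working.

0

(1615635/698005) = (219625/698005)   [reduce mod 698005]
reciprocity: (219625/698005) = +1·(698005/219625) since 219625 mod 4 = 1, 698005 mod 4 = 1; sign now +1
(698005/219625) = (39130/219625)   [reduce mod 219625]
39130 = 2^1·19565; (2/219625) = +1 since 219625 mod 8 = 1, so (39130/219625) = (+1)^1·(19565/219625); sign now +1
reciprocity: (19565/219625) = +1·(219625/19565) since 19565 mod 4 = 1, 219625 mod 4 = 1; sign now +1
(219625/19565) = (4410/19565)   [reduce mod 19565]
4410 = 2^1·2205; (2/19565) = -1 since 19565 mod 8 = 5, so (4410/19565) = (-1)^1·(2205/19565); sign now -1
reciprocity: (2205/19565) = +1·(19565/2205) since 2205 mod 4 = 1, 19565 mod 4 = 1; sign now -1
(19565/2205) = (1925/2205)   [reduce mod 2205]
reciprocity: (1925/2205) = +1·(2205/1925) since 1925 mod 4 = 1, 2205 mod 4 = 1; sign now -1
(2205/1925) = (280/1925)   [reduce mod 1925]
280 = 2^3·35; (2/1925) = -1 since 1925 mod 8 = 5, so (280/1925) = (-1)^3·(35/1925); sign now +1
reciprocity: (35/1925) = +1·(1925/35) since 35 mod 4 = 3, 1925 mod 4 = 1; sign now +1
(1925/35) = (0/35)   [reduce mod 35]
(0/35) = 0   [gcd(a, n) > 1]; final value = 0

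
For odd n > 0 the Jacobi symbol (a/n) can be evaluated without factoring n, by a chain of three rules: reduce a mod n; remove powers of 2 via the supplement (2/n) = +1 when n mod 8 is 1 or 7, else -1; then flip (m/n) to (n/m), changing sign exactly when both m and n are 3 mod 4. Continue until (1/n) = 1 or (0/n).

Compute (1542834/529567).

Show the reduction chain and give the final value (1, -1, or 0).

-1

(1542834/529567) = (483700/529567)   [reduce mod 529567]
483700 = 2^2·120925; (2/529567) = +1 since 529567 mod 8 = 7, so (483700/529567) = (+1)^2·(120925/529567); sign now +1
reciprocity: (120925/529567) = +1·(529567/120925) since 120925 mod 4 = 1, 529567 mod 4 = 3; sign now +1
(529567/120925) = (45867/120925)   [reduce mod 120925]
reciprocity: (45867/120925) = +1·(120925/45867) since 45867 mod 4 = 3, 120925 mod 4 = 1; sign now +1
(120925/45867) = (29191/45867)   [reduce mod 45867]
reciprocity: (29191/45867) = -1·(45867/29191) since 29191 mod 4 = 3, 45867 mod 4 = 3; sign now -1
(45867/29191) = (16676/29191)   [reduce mod 29191]
16676 = 2^2·4169; (2/29191) = +1 since 29191 mod 8 = 7, so (16676/29191) = (+1)^2·(4169/29191); sign now -1
reciprocity: (4169/29191) = +1·(29191/4169) since 4169 mod 4 = 1, 29191 mod 4 = 3; sign now -1
(29191/4169) = (8/4169)   [reduce mod 4169]
8 = 2^3·1; (2/4169) = +1 since 4169 mod 8 = 1, so (8/4169) = (+1)^3·(1/4169); sign now -1
(1/4169) = 1; final value = sign = -1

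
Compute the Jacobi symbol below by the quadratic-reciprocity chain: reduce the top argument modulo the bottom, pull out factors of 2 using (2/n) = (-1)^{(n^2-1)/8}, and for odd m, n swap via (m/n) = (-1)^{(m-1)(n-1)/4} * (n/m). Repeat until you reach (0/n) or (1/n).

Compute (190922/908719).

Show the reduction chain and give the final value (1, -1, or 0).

1

factor out 2^1: 190922 = 2^1·95461; with 908719 mod 8 = 7, (2/908719) = +1; sign now +1; continue with (95461/908719)
flip (95461/908719) -> (908719/95461): both odd, 95461 mod 4 = 1, 908719 mod 4 = 3, so the flip contributes +1; sign now +1
(908719/95461): 908719 mod 95461 = 49570, so (908719/95461) = (49570/95461)
factor out 2^1: 49570 = 2^1·24785; with 95461 mod 8 = 5, (2/95461) = -1; sign now -1; continue with (24785/95461)
flip (24785/95461) -> (95461/24785): both odd, 24785 mod 4 = 1, 95461 mod 4 = 1, so the flip contributes +1; sign now -1
(95461/24785): 95461 mod 24785 = 21106, so (95461/24785) = (21106/24785)
factor out 2^1: 21106 = 2^1·10553; with 24785 mod 8 = 1, (2/24785) = +1; sign now -1; continue with (10553/24785)
flip (10553/24785) -> (24785/10553): both odd, 10553 mod 4 = 1, 24785 mod 4 = 1, so the flip contributes +1; sign now -1
(24785/10553): 24785 mod 10553 = 3679, so (24785/10553) = (3679/10553)
flip (3679/10553) -> (10553/3679): both odd, 3679 mod 4 = 3, 10553 mod 4 = 1, so the flip contributes +1; sign now -1
(10553/3679): 10553 mod 3679 = 3195, so (10553/3679) = (3195/3679)
flip (3195/3679) -> (3679/3195): both odd, 3195 mod 4 = 3, 3679 mod 4 = 3, so the flip contributes -1; sign now +1
(3679/3195): 3679 mod 3195 = 484, so (3679/3195) = (484/3195)
factor out 2^2: 484 = 2^2·121; with 3195 mod 8 = 3, (2/3195) = -1; sign now +1; continue with (121/3195)
flip (121/3195) -> (3195/121): both odd, 121 mod 4 = 1, 3195 mod 4 = 3, so the flip contributes +1; sign now +1
(3195/121): 3195 mod 121 = 49, so (3195/121) = (49/121)
flip (49/121) -> (121/49): both odd, 49 mod 4 = 1, 121 mod 4 = 1, so the flip contributes +1; sign now +1
(121/49): 121 mod 49 = 23, so (121/49) = (23/49)
flip (23/49) -> (49/23): both odd, 23 mod 4 = 3, 49 mod 4 = 1, so the flip contributes +1; sign now +1
(49/23): 49 mod 23 = 3, so (49/23) = (3/23)
flip (3/23) -> (23/3): both odd, 3 mod 4 = 3, 23 mod 4 = 3, so the flip contributes -1; sign now -1
(23/3): 23 mod 3 = 2, so (23/3) = (2/3)
factor out 2^1: 2 = 2^1·1; with 3 mod 8 = 3, (2/3) = -1; sign now +1; continue with (1/3)
reached (1/3) = 1, so the symbol is +1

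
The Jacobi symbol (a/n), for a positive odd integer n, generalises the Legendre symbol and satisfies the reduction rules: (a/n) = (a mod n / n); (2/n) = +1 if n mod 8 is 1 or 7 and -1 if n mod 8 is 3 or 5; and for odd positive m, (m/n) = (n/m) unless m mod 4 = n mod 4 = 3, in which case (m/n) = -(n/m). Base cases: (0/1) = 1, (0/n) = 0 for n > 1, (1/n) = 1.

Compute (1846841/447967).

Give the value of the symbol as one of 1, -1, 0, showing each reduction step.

-1

(1846841/447967) = (54973/447967)   [reduce mod 447967]
reciprocity: (54973/447967) = +1·(447967/54973) since 54973 mod 4 = 1, 447967 mod 4 = 3; sign now +1
(447967/54973) = (8183/54973)   [reduce mod 54973]
reciprocity: (8183/54973) = +1·(54973/8183) since 8183 mod 4 = 3, 54973 mod 4 = 1; sign now +1
(54973/8183) = (5875/8183)   [reduce mod 8183]
reciprocity: (5875/8183) = -1·(8183/5875) since 5875 mod 4 = 3, 8183 mod 4 = 3; sign now -1
(8183/5875) = (2308/5875)   [reduce mod 5875]
2308 = 2^2·577; (2/5875) = -1 since 5875 mod 8 = 3, so (2308/5875) = (-1)^2·(577/5875); sign now -1
reciprocity: (577/5875) = +1·(5875/577) since 577 mod 4 = 1, 5875 mod 4 = 3; sign now -1
(5875/577) = (105/577)   [reduce mod 577]
reciprocity: (105/577) = +1·(577/105) since 105 mod 4 = 1, 577 mod 4 = 1; sign now -1
(577/105) = (52/105)   [reduce mod 105]
52 = 2^2·13; (2/105) = +1 since 105 mod 8 = 1, so (52/105) = (+1)^2·(13/105); sign now -1
reciprocity: (13/105) = +1·(105/13) since 13 mod 4 = 1, 105 mod 4 = 1; sign now -1
(105/13) = (1/13)   [reduce mod 13]
(1/13) = 1; final value = sign = -1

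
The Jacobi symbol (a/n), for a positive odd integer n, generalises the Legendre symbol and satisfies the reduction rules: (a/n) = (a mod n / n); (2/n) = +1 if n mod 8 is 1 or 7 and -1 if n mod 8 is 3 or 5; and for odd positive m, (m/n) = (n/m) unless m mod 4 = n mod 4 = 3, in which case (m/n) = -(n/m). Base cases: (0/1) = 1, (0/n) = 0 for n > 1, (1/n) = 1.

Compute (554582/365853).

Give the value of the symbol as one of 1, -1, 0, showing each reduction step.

(554582/365853) = (188729/365853)   [reduce mod 365853]
reciprocity: (188729/365853) = +1·(365853/188729) since 188729 mod 4 = 1, 365853 mod 4 = 1; sign now +1
(365853/188729) = (177124/188729)   [reduce mod 188729]
177124 = 2^2·44281; (2/188729) = +1 since 188729 mod 8 = 1, so (177124/188729) = (+1)^2·(44281/188729); sign now +1
reciprocity: (44281/188729) = +1·(188729/44281) since 44281 mod 4 = 1, 188729 mod 4 = 1; sign now +1
(188729/44281) = (11605/44281)   [reduce mod 44281]
reciprocity: (11605/44281) = +1·(44281/11605) since 11605 mod 4 = 1, 44281 mod 4 = 1; sign now +1
(44281/11605) = (9466/11605)   [reduce mod 11605]
9466 = 2^1·4733; (2/11605) = -1 since 11605 mod 8 = 5, so (9466/11605) = (-1)^1·(4733/11605); sign now -1
reciprocity: (4733/11605) = +1·(11605/4733) since 4733 mod 4 = 1, 11605 mod 4 = 1; sign now -1
(11605/4733) = (2139/4733)   [reduce mod 4733]
reciprocity: (2139/4733) = +1·(4733/2139) since 2139 mod 4 = 3, 4733 mod 4 = 1; sign now -1
(4733/2139) = (455/2139)   [reduce mod 2139]
reciprocity: (455/2139) = -1·(2139/455) since 455 mod 4 = 3, 2139 mod 4 = 3; sign now +1
(2139/455) = (319/455)   [reduce mod 455]
reciprocity: (319/455) = -1·(455/319) since 319 mod 4 = 3, 455 mod 4 = 3; sign now -1
(455/319) = (136/319)   [reduce mod 319]
136 = 2^3·17; (2/319) = +1 since 319 mod 8 = 7, so (136/319) = (+1)^3·(17/319); sign now -1
reciprocity: (17/319) = +1·(319/17) since 17 mod 4 = 1, 319 mod 4 = 3; sign now -1
(319/17) = (13/17)   [reduce mod 17]
reciprocity: (13/17) = +1·(17/13) since 13 mod 4 = 1, 17 mod 4 = 1; sign now -1
(17/13) = (4/13)   [reduce mod 13]
4 = 2^2·1; (2/13) = -1 since 13 mod 8 = 5, so (4/13) = (-1)^2·(1/13); sign now -1
(1/13) = 1; final value = sign = -1

-1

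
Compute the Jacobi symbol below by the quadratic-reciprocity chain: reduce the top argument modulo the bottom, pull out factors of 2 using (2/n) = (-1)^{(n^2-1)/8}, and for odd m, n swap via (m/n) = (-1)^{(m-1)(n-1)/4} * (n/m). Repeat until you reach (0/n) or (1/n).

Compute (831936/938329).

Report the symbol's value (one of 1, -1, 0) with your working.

factor out 2^6: 831936 = 2^6·12999; with 938329 mod 8 = 1, (2/938329) = +1; sign now +1; continue with (12999/938329)
flip (12999/938329) -> (938329/12999): both odd, 12999 mod 4 = 3, 938329 mod 4 = 1, so the flip contributes +1; sign now +1
(938329/12999): 938329 mod 12999 = 2401, so (938329/12999) = (2401/12999)
flip (2401/12999) -> (12999/2401): both odd, 2401 mod 4 = 1, 12999 mod 4 = 3, so the flip contributes +1; sign now +1
(12999/2401): 12999 mod 2401 = 994, so (12999/2401) = (994/2401)
factor out 2^1: 994 = 2^1·497; with 2401 mod 8 = 1, (2/2401) = +1; sign now +1; continue with (497/2401)
flip (497/2401) -> (2401/497): both odd, 497 mod 4 = 1, 2401 mod 4 = 1, so the flip contributes +1; sign now +1
(2401/497): 2401 mod 497 = 413, so (2401/497) = (413/497)
flip (413/497) -> (497/413): both odd, 413 mod 4 = 1, 497 mod 4 = 1, so the flip contributes +1; sign now +1
(497/413): 497 mod 413 = 84, so (497/413) = (84/413)
factor out 2^2: 84 = 2^2·21; with 413 mod 8 = 5, (2/413) = -1; sign now +1; continue with (21/413)
flip (21/413) -> (413/21): both odd, 21 mod 4 = 1, 413 mod 4 = 1, so the flip contributes +1; sign now +1
(413/21): 413 mod 21 = 14, so (413/21) = (14/21)
factor out 2^1: 14 = 2^1·7; with 21 mod 8 = 5, (2/21) = -1; sign now -1; continue with (7/21)
flip (7/21) -> (21/7): both odd, 7 mod 4 = 3, 21 mod 4 = 1, so the flip contributes +1; sign now -1
(21/7): 21 mod 7 = 0, so (21/7) = (0/7)
reached (0/7); gcd(a, n) > 1, so (0/7) = 0 and the symbol is 0

0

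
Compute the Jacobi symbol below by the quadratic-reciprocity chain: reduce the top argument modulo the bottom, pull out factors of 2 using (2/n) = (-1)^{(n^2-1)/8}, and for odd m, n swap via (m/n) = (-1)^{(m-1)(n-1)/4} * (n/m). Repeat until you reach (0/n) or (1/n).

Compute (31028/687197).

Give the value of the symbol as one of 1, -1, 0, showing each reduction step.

31028 = 2^2·7757; (2/687197) = -1 since 687197 mod 8 = 5, so (31028/687197) = (-1)^2·(7757/687197); sign now +1
reciprocity: (7757/687197) = +1·(687197/7757) since 7757 mod 4 = 1, 687197 mod 4 = 1; sign now +1
(687197/7757) = (4581/7757)   [reduce mod 7757]
reciprocity: (4581/7757) = +1·(7757/4581) since 4581 mod 4 = 1, 7757 mod 4 = 1; sign now +1
(7757/4581) = (3176/4581)   [reduce mod 4581]
3176 = 2^3·397; (2/4581) = -1 since 4581 mod 8 = 5, so (3176/4581) = (-1)^3·(397/4581); sign now -1
reciprocity: (397/4581) = +1·(4581/397) since 397 mod 4 = 1, 4581 mod 4 = 1; sign now -1
(4581/397) = (214/397)   [reduce mod 397]
214 = 2^1·107; (2/397) = -1 since 397 mod 8 = 5, so (214/397) = (-1)^1·(107/397); sign now +1
reciprocity: (107/397) = +1·(397/107) since 107 mod 4 = 3, 397 mod 4 = 1; sign now +1
(397/107) = (76/107)   [reduce mod 107]
76 = 2^2·19; (2/107) = -1 since 107 mod 8 = 3, so (76/107) = (-1)^2·(19/107); sign now +1
reciprocity: (19/107) = -1·(107/19) since 19 mod 4 = 3, 107 mod 4 = 3; sign now -1
(107/19) = (12/19)   [reduce mod 19]
12 = 2^2·3; (2/19) = -1 since 19 mod 8 = 3, so (12/19) = (-1)^2·(3/19); sign now -1
reciprocity: (3/19) = -1·(19/3) since 3 mod 4 = 3, 19 mod 4 = 3; sign now +1
(19/3) = (1/3)   [reduce mod 3]
(1/3) = 1; final value = sign = +1

1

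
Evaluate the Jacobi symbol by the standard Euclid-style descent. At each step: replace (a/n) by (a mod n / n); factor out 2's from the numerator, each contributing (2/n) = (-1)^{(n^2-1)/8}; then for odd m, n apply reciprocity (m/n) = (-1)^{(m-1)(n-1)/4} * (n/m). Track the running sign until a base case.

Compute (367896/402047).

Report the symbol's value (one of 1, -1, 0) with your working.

367896 = 2^3·45987; (2/402047) = +1 since 402047 mod 8 = 7, so (367896/402047) = (+1)^3·(45987/402047); sign now +1
reciprocity: (45987/402047) = -1·(402047/45987) since 45987 mod 4 = 3, 402047 mod 4 = 3; sign now -1
(402047/45987) = (34151/45987)   [reduce mod 45987]
reciprocity: (34151/45987) = -1·(45987/34151) since 34151 mod 4 = 3, 45987 mod 4 = 3; sign now +1
(45987/34151) = (11836/34151)   [reduce mod 34151]
11836 = 2^2·2959; (2/34151) = +1 since 34151 mod 8 = 7, so (11836/34151) = (+1)^2·(2959/34151); sign now +1
reciprocity: (2959/34151) = -1·(34151/2959) since 2959 mod 4 = 3, 34151 mod 4 = 3; sign now -1
(34151/2959) = (1602/2959)   [reduce mod 2959]
1602 = 2^1·801; (2/2959) = +1 since 2959 mod 8 = 7, so (1602/2959) = (+1)^1·(801/2959); sign now -1
reciprocity: (801/2959) = +1·(2959/801) since 801 mod 4 = 1, 2959 mod 4 = 3; sign now -1
(2959/801) = (556/801)   [reduce mod 801]
556 = 2^2·139; (2/801) = +1 since 801 mod 8 = 1, so (556/801) = (+1)^2·(139/801); sign now -1
reciprocity: (139/801) = +1·(801/139) since 139 mod 4 = 3, 801 mod 4 = 1; sign now -1
(801/139) = (106/139)   [reduce mod 139]
106 = 2^1·53; (2/139) = -1 since 139 mod 8 = 3, so (106/139) = (-1)^1·(53/139); sign now +1
reciprocity: (53/139) = +1·(139/53) since 53 mod 4 = 1, 139 mod 4 = 3; sign now +1
(139/53) = (33/53)   [reduce mod 53]
reciprocity: (33/53) = +1·(53/33) since 33 mod 4 = 1, 53 mod 4 = 1; sign now +1
(53/33) = (20/33)   [reduce mod 33]
20 = 2^2·5; (2/33) = +1 since 33 mod 8 = 1, so (20/33) = (+1)^2·(5/33); sign now +1
reciprocity: (5/33) = +1·(33/5) since 5 mod 4 = 1, 33 mod 4 = 1; sign now +1
(33/5) = (3/5)   [reduce mod 5]
reciprocity: (3/5) = +1·(5/3) since 3 mod 4 = 3, 5 mod 4 = 1; sign now +1
(5/3) = (2/3)   [reduce mod 3]
2 = 2^1·1; (2/3) = -1 since 3 mod 8 = 3, so (2/3) = (-1)^1·(1/3); sign now -1
(1/3) = 1; final value = sign = -1

-1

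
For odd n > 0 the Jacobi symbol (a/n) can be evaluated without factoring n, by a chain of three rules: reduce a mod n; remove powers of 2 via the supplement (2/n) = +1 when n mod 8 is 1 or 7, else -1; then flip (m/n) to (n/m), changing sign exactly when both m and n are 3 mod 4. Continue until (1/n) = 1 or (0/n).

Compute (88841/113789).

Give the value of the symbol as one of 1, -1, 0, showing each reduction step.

1

reciprocity: (88841/113789) = +1·(113789/88841) since 88841 mod 4 = 1, 113789 mod 4 = 1; sign now +1
(113789/88841) = (24948/88841)   [reduce mod 88841]
24948 = 2^2·6237; (2/88841) = +1 since 88841 mod 8 = 1, so (24948/88841) = (+1)^2·(6237/88841); sign now +1
reciprocity: (6237/88841) = +1·(88841/6237) since 6237 mod 4 = 1, 88841 mod 4 = 1; sign now +1
(88841/6237) = (1523/6237)   [reduce mod 6237]
reciprocity: (1523/6237) = +1·(6237/1523) since 1523 mod 4 = 3, 6237 mod 4 = 1; sign now +1
(6237/1523) = (145/1523)   [reduce mod 1523]
reciprocity: (145/1523) = +1·(1523/145) since 145 mod 4 = 1, 1523 mod 4 = 3; sign now +1
(1523/145) = (73/145)   [reduce mod 145]
reciprocity: (73/145) = +1·(145/73) since 73 mod 4 = 1, 145 mod 4 = 1; sign now +1
(145/73) = (72/73)   [reduce mod 73]
72 = 2^3·9; (2/73) = +1 since 73 mod 8 = 1, so (72/73) = (+1)^3·(9/73); sign now +1
reciprocity: (9/73) = +1·(73/9) since 9 mod 4 = 1, 73 mod 4 = 1; sign now +1
(73/9) = (1/9)   [reduce mod 9]
(1/9) = 1; final value = sign = +1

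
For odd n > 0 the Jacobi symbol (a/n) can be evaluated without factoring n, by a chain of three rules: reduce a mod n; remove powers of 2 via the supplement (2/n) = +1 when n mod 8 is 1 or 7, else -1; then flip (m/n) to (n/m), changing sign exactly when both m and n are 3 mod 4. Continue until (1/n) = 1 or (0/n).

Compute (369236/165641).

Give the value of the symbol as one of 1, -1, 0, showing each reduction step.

(369236/165641): 369236 mod 165641 = 37954, so (369236/165641) = (37954/165641)
factor out 2^1: 37954 = 2^1·18977; with 165641 mod 8 = 1, (2/165641) = +1; sign now +1; continue with (18977/165641)
flip (18977/165641) -> (165641/18977): both odd, 18977 mod 4 = 1, 165641 mod 4 = 1, so the flip contributes +1; sign now +1
(165641/18977): 165641 mod 18977 = 13825, so (165641/18977) = (13825/18977)
flip (13825/18977) -> (18977/13825): both odd, 13825 mod 4 = 1, 18977 mod 4 = 1, so the flip contributes +1; sign now +1
(18977/13825): 18977 mod 13825 = 5152, so (18977/13825) = (5152/13825)
factor out 2^5: 5152 = 2^5·161; with 13825 mod 8 = 1, (2/13825) = +1; sign now +1; continue with (161/13825)
flip (161/13825) -> (13825/161): both odd, 161 mod 4 = 1, 13825 mod 4 = 1, so the flip contributes +1; sign now +1
(13825/161): 13825 mod 161 = 140, so (13825/161) = (140/161)
factor out 2^2: 140 = 2^2·35; with 161 mod 8 = 1, (2/161) = +1; sign now +1; continue with (35/161)
flip (35/161) -> (161/35): both odd, 35 mod 4 = 3, 161 mod 4 = 1, so the flip contributes +1; sign now +1
(161/35): 161 mod 35 = 21, so (161/35) = (21/35)
flip (21/35) -> (35/21): both odd, 21 mod 4 = 1, 35 mod 4 = 3, so the flip contributes +1; sign now +1
(35/21): 35 mod 21 = 14, so (35/21) = (14/21)
factor out 2^1: 14 = 2^1·7; with 21 mod 8 = 5, (2/21) = -1; sign now -1; continue with (7/21)
flip (7/21) -> (21/7): both odd, 7 mod 4 = 3, 21 mod 4 = 1, so the flip contributes +1; sign now -1
(21/7): 21 mod 7 = 0, so (21/7) = (0/7)
reached (0/7); gcd(a, n) > 1, so (0/7) = 0 and the symbol is 0

0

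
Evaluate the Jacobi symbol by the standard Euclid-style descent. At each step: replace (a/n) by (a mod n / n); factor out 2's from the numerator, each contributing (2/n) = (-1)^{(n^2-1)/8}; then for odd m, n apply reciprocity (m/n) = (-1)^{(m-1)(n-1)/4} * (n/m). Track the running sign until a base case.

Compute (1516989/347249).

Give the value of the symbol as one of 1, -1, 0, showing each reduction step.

-1

(1516989/347249) = (127993/347249)   [reduce mod 347249]
reciprocity: (127993/347249) = +1·(347249/127993) since 127993 mod 4 = 1, 347249 mod 4 = 1; sign now +1
(347249/127993) = (91263/127993)   [reduce mod 127993]
reciprocity: (91263/127993) = +1·(127993/91263) since 91263 mod 4 = 3, 127993 mod 4 = 1; sign now +1
(127993/91263) = (36730/91263)   [reduce mod 91263]
36730 = 2^1·18365; (2/91263) = +1 since 91263 mod 8 = 7, so (36730/91263) = (+1)^1·(18365/91263); sign now +1
reciprocity: (18365/91263) = +1·(91263/18365) since 18365 mod 4 = 1, 91263 mod 4 = 3; sign now +1
(91263/18365) = (17803/18365)   [reduce mod 18365]
reciprocity: (17803/18365) = +1·(18365/17803) since 17803 mod 4 = 3, 18365 mod 4 = 1; sign now +1
(18365/17803) = (562/17803)   [reduce mod 17803]
562 = 2^1·281; (2/17803) = -1 since 17803 mod 8 = 3, so (562/17803) = (-1)^1·(281/17803); sign now -1
reciprocity: (281/17803) = +1·(17803/281) since 281 mod 4 = 1, 17803 mod 4 = 3; sign now -1
(17803/281) = (100/281)   [reduce mod 281]
100 = 2^2·25; (2/281) = +1 since 281 mod 8 = 1, so (100/281) = (+1)^2·(25/281); sign now -1
reciprocity: (25/281) = +1·(281/25) since 25 mod 4 = 1, 281 mod 4 = 1; sign now -1
(281/25) = (6/25)   [reduce mod 25]
6 = 2^1·3; (2/25) = +1 since 25 mod 8 = 1, so (6/25) = (+1)^1·(3/25); sign now -1
reciprocity: (3/25) = +1·(25/3) since 3 mod 4 = 3, 25 mod 4 = 1; sign now -1
(25/3) = (1/3)   [reduce mod 3]
(1/3) = 1; final value = sign = -1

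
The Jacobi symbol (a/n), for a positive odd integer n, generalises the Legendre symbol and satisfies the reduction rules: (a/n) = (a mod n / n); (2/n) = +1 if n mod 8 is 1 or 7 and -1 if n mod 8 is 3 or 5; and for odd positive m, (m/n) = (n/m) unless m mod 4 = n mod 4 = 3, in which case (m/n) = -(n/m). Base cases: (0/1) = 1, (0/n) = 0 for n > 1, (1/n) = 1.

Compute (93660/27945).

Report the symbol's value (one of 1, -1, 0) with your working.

0

(93660/27945): 93660 mod 27945 = 9825, so (93660/27945) = (9825/27945)
flip (9825/27945) -> (27945/9825): both odd, 9825 mod 4 = 1, 27945 mod 4 = 1, so the flip contributes +1; sign now +1
(27945/9825): 27945 mod 9825 = 8295, so (27945/9825) = (8295/9825)
flip (8295/9825) -> (9825/8295): both odd, 8295 mod 4 = 3, 9825 mod 4 = 1, so the flip contributes +1; sign now +1
(9825/8295): 9825 mod 8295 = 1530, so (9825/8295) = (1530/8295)
factor out 2^1: 1530 = 2^1·765; with 8295 mod 8 = 7, (2/8295) = +1; sign now +1; continue with (765/8295)
flip (765/8295) -> (8295/765): both odd, 765 mod 4 = 1, 8295 mod 4 = 3, so the flip contributes +1; sign now +1
(8295/765): 8295 mod 765 = 645, so (8295/765) = (645/765)
flip (645/765) -> (765/645): both odd, 645 mod 4 = 1, 765 mod 4 = 1, so the flip contributes +1; sign now +1
(765/645): 765 mod 645 = 120, so (765/645) = (120/645)
factor out 2^3: 120 = 2^3·15; with 645 mod 8 = 5, (2/645) = -1; sign now -1; continue with (15/645)
flip (15/645) -> (645/15): both odd, 15 mod 4 = 3, 645 mod 4 = 1, so the flip contributes +1; sign now -1
(645/15): 645 mod 15 = 0, so (645/15) = (0/15)
reached (0/15); gcd(a, n) > 1, so (0/15) = 0 and the symbol is 0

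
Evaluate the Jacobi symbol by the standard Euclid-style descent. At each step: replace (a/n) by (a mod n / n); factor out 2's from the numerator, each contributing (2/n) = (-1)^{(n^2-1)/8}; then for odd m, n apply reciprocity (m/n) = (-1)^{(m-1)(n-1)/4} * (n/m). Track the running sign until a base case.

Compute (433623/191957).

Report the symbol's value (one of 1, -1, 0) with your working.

(433623/191957): 433623 mod 191957 = 49709, so (433623/191957) = (49709/191957)
flip (49709/191957) -> (191957/49709): both odd, 49709 mod 4 = 1, 191957 mod 4 = 1, so the flip contributes +1; sign now +1
(191957/49709): 191957 mod 49709 = 42830, so (191957/49709) = (42830/49709)
factor out 2^1: 42830 = 2^1·21415; with 49709 mod 8 = 5, (2/49709) = -1; sign now -1; continue with (21415/49709)
flip (21415/49709) -> (49709/21415): both odd, 21415 mod 4 = 3, 49709 mod 4 = 1, so the flip contributes +1; sign now -1
(49709/21415): 49709 mod 21415 = 6879, so (49709/21415) = (6879/21415)
flip (6879/21415) -> (21415/6879): both odd, 6879 mod 4 = 3, 21415 mod 4 = 3, so the flip contributes -1; sign now +1
(21415/6879): 21415 mod 6879 = 778, so (21415/6879) = (778/6879)
factor out 2^1: 778 = 2^1·389; with 6879 mod 8 = 7, (2/6879) = +1; sign now +1; continue with (389/6879)
flip (389/6879) -> (6879/389): both odd, 389 mod 4 = 1, 6879 mod 4 = 3, so the flip contributes +1; sign now +1
(6879/389): 6879 mod 389 = 266, so (6879/389) = (266/389)
factor out 2^1: 266 = 2^1·133; with 389 mod 8 = 5, (2/389) = -1; sign now -1; continue with (133/389)
flip (133/389) -> (389/133): both odd, 133 mod 4 = 1, 389 mod 4 = 1, so the flip contributes +1; sign now -1
(389/133): 389 mod 133 = 123, so (389/133) = (123/133)
flip (123/133) -> (133/123): both odd, 123 mod 4 = 3, 133 mod 4 = 1, so the flip contributes +1; sign now -1
(133/123): 133 mod 123 = 10, so (133/123) = (10/123)
factor out 2^1: 10 = 2^1·5; with 123 mod 8 = 3, (2/123) = -1; sign now +1; continue with (5/123)
flip (5/123) -> (123/5): both odd, 5 mod 4 = 1, 123 mod 4 = 3, so the flip contributes +1; sign now +1
(123/5): 123 mod 5 = 3, so (123/5) = (3/5)
flip (3/5) -> (5/3): both odd, 3 mod 4 = 3, 5 mod 4 = 1, so the flip contributes +1; sign now +1
(5/3): 5 mod 3 = 2, so (5/3) = (2/3)
factor out 2^1: 2 = 2^1·1; with 3 mod 8 = 3, (2/3) = -1; sign now -1; continue with (1/3)
reached (1/3) = 1, so the symbol is -1

-1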